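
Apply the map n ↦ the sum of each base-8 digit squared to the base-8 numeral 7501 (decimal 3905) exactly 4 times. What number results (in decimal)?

3905 = (7,5,0,1)_8 → 7² + 5² + 0² + 1² = 49 + 25 + 0 + 1 = 75
75 = (1,1,3)_8 → 1² + 1² + 3² = 1 + 1 + 9 = 11
11 = (1,3)_8 → 1² + 3² = 1 + 9 = 10
10 = (1,2)_8 → 1² + 2² = 1 + 4 = 5

5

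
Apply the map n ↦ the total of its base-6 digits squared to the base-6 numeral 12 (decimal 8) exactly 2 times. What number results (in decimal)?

25

8 = (1,2)_6 → 1² + 2² = 5
5 = (5)_6 → 5² = 25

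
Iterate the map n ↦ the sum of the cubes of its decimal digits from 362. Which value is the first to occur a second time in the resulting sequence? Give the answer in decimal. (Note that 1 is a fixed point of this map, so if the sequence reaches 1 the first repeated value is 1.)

371

362 → 3³ + 6³ + 2³ = 251
251 → 2³ + 5³ + 1³ = 134
134 → 1³ + 3³ + 4³ = 92
92 → 9³ + 2³ = 737
737 → 7³ + 3³ + 7³ = 713
713 → 7³ + 1³ + 3³ = 371
371 → 3³ + 7³ + 1³ = 371  — 371 already appeared earlier.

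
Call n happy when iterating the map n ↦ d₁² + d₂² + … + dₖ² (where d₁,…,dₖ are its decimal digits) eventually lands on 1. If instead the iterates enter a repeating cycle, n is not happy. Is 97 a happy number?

happy

97 → 130
130 → 10
10 → 1  — reached 1.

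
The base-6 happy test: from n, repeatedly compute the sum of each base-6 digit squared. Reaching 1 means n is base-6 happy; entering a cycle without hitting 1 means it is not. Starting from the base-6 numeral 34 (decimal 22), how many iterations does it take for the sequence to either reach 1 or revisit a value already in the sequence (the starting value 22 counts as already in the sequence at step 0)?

22 = (3,4)_6 → 25
25 = (4,1)_6 → 17
17 = (2,5)_6 → 29
29 = (4,5)_6 → 41
41 = (1,0,5)_6 → 26
26 = (4,2)_6 → 20
20 = (3,2)_6 → 13
13 = (2,1)_6 → 5
5 = (5)_6 → 25  — 25 repeats.
That took 9 steps.

9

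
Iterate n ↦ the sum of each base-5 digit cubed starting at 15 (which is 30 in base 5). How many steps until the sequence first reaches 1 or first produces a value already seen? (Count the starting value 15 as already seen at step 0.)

15 = (3,0)_5 → 3³ + 0³ = 27 + 0 = 27
27 = (1,0,2)_5 → 1³ + 0³ + 2³ = 1 + 0 + 8 = 9
9 = (1,4)_5 → 1³ + 4³ = 1 + 64 = 65
65 = (2,3,0)_5 → 2³ + 3³ + 0³ = 8 + 27 + 0 = 35
35 = (1,2,0)_5 → 1³ + 2³ + 0³ = 1 + 8 + 0 = 9  — 9 repeats.
That took 5 steps.

5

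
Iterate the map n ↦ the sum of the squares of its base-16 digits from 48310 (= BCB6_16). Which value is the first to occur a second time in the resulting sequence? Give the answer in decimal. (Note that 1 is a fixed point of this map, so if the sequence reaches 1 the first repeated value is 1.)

48310 = (11,12,11,6)_16 → 422
422 = (1,10,6)_16 → 137
137 = (8,9)_16 → 145
145 = (9,1)_16 → 82
82 = (5,2)_16 → 29
29 = (1,13)_16 → 170
170 = (10,10)_16 → 200
200 = (12,8)_16 → 208
208 = (13,0)_16 → 169
169 = (10,9)_16 → 181
181 = (11,5)_16 → 146
146 = (9,2)_16 → 85
85 = (5,5)_16 → 50
50 = (3,2)_16 → 13
13 = (13)_16 → 169  — 169 already appeared earlier.

169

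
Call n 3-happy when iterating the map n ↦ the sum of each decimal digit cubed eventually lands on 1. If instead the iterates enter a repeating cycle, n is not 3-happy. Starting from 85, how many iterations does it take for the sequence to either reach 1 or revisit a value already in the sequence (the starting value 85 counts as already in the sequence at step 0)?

85 → 8³ + 5³ = 637
637 → 6³ + 3³ + 7³ = 586
586 → 5³ + 8³ + 6³ = 853
853 → 8³ + 5³ + 3³ = 664
664 → 6³ + 6³ + 4³ = 496
496 → 4³ + 9³ + 6³ = 1009
1009 → 1³ + 0³ + 0³ + 9³ = 730
730 → 7³ + 3³ + 0³ = 370
370 → 3³ + 7³ + 0³ = 370  — 370 repeats.
That took 9 steps.

9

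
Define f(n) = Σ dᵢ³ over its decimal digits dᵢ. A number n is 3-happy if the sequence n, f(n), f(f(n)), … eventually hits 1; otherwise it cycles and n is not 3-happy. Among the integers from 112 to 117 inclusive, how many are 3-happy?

112: 112 → 10 → 1  — 3-happy
113: 113 → 29 → 737 → 713 → 371 → 371  — not 3-happy
114: 114 → 66 → 432 → 99 → 1458 → 702 → 351 → 153 → 153  — not 3-happy
115: 115 → 127 → 352 → 160 → 217 → 352  — not 3-happy
116: 116 → 218 → 521 → 134 → 92 → 737 → 713 → 371 → 371  — not 3-happy
117: 117 → 345 → 216 → 225 → 141 → 66 → 432 → 99 → 1458 → 702 → 351 → 153 → 153  — not 3-happy
3-happy: 112

1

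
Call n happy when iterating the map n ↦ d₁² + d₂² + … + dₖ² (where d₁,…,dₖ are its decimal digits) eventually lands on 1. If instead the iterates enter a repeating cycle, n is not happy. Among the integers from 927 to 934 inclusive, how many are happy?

927: 927 → 134 → 26 → 40 → 16 → 37 → 58 → 89 → 145 → 42 → 20 → 4 → 16  — not happy
928: 928 → 149 → 98 → 145 → 42 → 20 → 4 → 16 → 37 → 58 → 89 → 145  — not happy
929: 929 → 166 → 73 → 58 → 89 → 145 → 42 → 20 → 4 → 16 → 37 → 58  — not happy
930: 930 → 90 → 81 → 65 → 61 → 37 → 58 → 89 → 145 → 42 → 20 → 4 → 16 → 37  — not happy
931: 931 → 91 → 82 → 68 → 100 → 1  — happy
932: 932 → 94 → 97 → 130 → 10 → 1  — happy
933: 933 → 99 → 162 → 41 → 17 → 50 → 25 → 29 → 85 → 89 → 145 → 42 → 20 → 4 → 16 → 37 → 58 → 89  — not happy
934: 934 → 106 → 37 → 58 → 89 → 145 → 42 → 20 → 4 → 16 → 37  — not happy
happy: 931, 932

2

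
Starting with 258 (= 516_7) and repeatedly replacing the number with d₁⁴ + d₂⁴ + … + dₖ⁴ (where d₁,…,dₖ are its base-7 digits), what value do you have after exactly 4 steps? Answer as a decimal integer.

258

258 = (5,1,6)_7 → 5⁴ + 1⁴ + 6⁴ = 625 + 1 + 1296 = 1922
1922 = (5,4,1,4)_7 → 5⁴ + 4⁴ + 1⁴ + 4⁴ = 625 + 256 + 1 + 256 = 1138
1138 = (3,2,1,4)_7 → 3⁴ + 2⁴ + 1⁴ + 4⁴ = 81 + 16 + 1 + 256 = 354
354 = (1,0,1,4)_7 → 1⁴ + 0⁴ + 1⁴ + 4⁴ = 1 + 0 + 1 + 256 = 258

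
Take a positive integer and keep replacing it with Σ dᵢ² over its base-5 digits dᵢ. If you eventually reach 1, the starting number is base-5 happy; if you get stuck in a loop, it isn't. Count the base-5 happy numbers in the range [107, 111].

107: 107 → 21 → 17 → 13 → 13  (repeats 13)
108: 108 → 26 → 2 → 4 → 16 → 10 → 4  (repeats 4)
109: 109 → 33 → 11 → 5 → 1  (reaches 1)
110: 110 → 20 → 16 → 10 → 4 → 16  (repeats 16)
111: 111 → 21 → 17 → 13 → 13  (repeats 13)
base-5 happy: 109

1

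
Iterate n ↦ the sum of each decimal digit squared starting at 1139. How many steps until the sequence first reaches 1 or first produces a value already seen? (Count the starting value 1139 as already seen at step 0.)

11

1139 → 1² + 1² + 3² + 9² = 92
92 → 9² + 2² = 85
85 → 8² + 5² = 89
89 → 8² + 9² = 145
145 → 1² + 4² + 5² = 42
42 → 4² + 2² = 20
20 → 2² + 0² = 4
4 → 4² = 16
16 → 1² + 6² = 37
37 → 3² + 7² = 58
58 → 5² + 8² = 89  — 89 repeats.
That took 11 steps.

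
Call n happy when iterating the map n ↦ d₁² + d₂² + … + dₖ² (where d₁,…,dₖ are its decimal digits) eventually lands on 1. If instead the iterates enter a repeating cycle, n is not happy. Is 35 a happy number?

not happy

35 → 3² + 5² = 34
34 → 3² + 4² = 25
25 → 2² + 5² = 29
29 → 2² + 9² = 85
85 → 8² + 5² = 89
89 → 8² + 9² = 145
145 → 1² + 4² + 5² = 42
42 → 4² + 2² = 20
20 → 2² + 0² = 4
4 → 4² = 16
16 → 1² + 6² = 37
37 → 3² + 7² = 58
58 → 5² + 8² = 89  — 89 already seen; the sequence cycles without reaching 1.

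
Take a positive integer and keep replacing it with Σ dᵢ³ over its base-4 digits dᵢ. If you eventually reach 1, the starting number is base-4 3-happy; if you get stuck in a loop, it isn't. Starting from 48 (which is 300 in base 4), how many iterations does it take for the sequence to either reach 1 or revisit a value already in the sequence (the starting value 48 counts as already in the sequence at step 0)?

4

48 = (3,0,0)_4 → 3³ + 0³ + 0³ = 27 + 0 + 0 = 27
27 = (1,2,3)_4 → 1³ + 2³ + 3³ = 1 + 8 + 27 = 36
36 = (2,1,0)_4 → 2³ + 1³ + 0³ = 8 + 1 + 0 = 9
9 = (2,1)_4 → 2³ + 1³ = 8 + 1 = 9  — 9 repeats.
That took 4 steps.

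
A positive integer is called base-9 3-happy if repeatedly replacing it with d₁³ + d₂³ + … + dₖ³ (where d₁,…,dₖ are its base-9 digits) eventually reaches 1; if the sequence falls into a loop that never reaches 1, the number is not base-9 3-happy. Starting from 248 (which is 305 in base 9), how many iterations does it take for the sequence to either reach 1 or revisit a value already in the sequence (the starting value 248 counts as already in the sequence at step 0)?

12

248 = (3,0,5)_9 → 3³ + 0³ + 5³ = 152
152 = (1,7,8)_9 → 1³ + 7³ + 8³ = 856
856 = (1,1,5,1)_9 → 1³ + 1³ + 5³ + 1³ = 128
128 = (1,5,2)_9 → 1³ + 5³ + 2³ = 134
134 = (1,5,8)_9 → 1³ + 5³ + 8³ = 638
638 = (7,7,8)_9 → 7³ + 7³ + 8³ = 1198
1198 = (1,5,7,1)_9 → 1³ + 5³ + 7³ + 1³ = 470
470 = (5,7,2)_9 → 5³ + 7³ + 2³ = 476
476 = (5,7,8)_9 → 5³ + 7³ + 8³ = 980
980 = (1,3,0,8)_9 → 1³ + 3³ + 0³ + 8³ = 540
540 = (6,6,0)_9 → 6³ + 6³ + 0³ = 432
432 = (5,3,0)_9 → 5³ + 3³ + 0³ = 152  — 152 repeats.
That took 12 steps.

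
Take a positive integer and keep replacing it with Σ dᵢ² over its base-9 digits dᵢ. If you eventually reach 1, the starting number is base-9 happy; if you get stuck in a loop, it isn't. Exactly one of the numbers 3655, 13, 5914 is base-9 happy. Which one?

3655

3655: 3655 → 27 → 9 → 1  — reaches 1 (base-9 happy)
13: 13 → 17 → 65 → 53 → 89 → 65  — repeats 65 (not base-9 happy)
5914: 5914 → 66 → 58 → 52 → 74 → 68 → 74  — repeats 74 (not base-9 happy)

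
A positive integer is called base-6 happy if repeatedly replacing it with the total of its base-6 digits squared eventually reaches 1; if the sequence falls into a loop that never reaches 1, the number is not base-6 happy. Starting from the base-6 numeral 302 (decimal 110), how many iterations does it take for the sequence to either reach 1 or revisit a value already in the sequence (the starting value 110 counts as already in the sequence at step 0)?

9

110 = (3,0,2)_6 → 3² + 0² + 2² = 13
13 = (2,1)_6 → 2² + 1² = 5
5 = (5)_6 → 5² = 25
25 = (4,1)_6 → 4² + 1² = 17
17 = (2,5)_6 → 2² + 5² = 29
29 = (4,5)_6 → 4² + 5² = 41
41 = (1,0,5)_6 → 1² + 0² + 5² = 26
26 = (4,2)_6 → 4² + 2² = 20
20 = (3,2)_6 → 3² + 2² = 13  — 13 repeats.
That took 9 steps.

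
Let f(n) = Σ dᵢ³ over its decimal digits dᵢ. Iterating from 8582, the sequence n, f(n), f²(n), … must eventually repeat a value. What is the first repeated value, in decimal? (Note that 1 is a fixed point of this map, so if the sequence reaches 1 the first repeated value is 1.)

8582 → 8³ + 5³ + 8³ + 2³ = 1157
1157 → 1³ + 1³ + 5³ + 7³ = 470
470 → 4³ + 7³ + 0³ = 407
407 → 4³ + 0³ + 7³ = 407  — 407 already appeared earlier.

407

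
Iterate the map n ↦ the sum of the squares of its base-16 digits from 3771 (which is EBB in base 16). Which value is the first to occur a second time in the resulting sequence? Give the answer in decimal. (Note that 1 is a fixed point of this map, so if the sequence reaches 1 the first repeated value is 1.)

1

3771 = (14,11,11)_16 → 438
438 = (1,11,6)_16 → 158
158 = (9,14)_16 → 277
277 = (1,1,5)_16 → 27
27 = (1,11)_16 → 122
122 = (7,10)_16 → 149
149 = (9,5)_16 → 106
106 = (6,10)_16 → 136
136 = (8,8)_16 → 128
128 = (8,0)_16 → 64
64 = (4,0)_16 → 16
16 = (1,0)_16 → 1  — reached the fixed point 1.
1 → 1, so 1 is the first repeated value.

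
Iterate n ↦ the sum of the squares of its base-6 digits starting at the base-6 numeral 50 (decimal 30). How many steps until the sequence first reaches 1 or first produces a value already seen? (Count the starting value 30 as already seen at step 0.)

9

30 = (5,0)_6 → 5² + 0² = 25 + 0 = 25
25 = (4,1)_6 → 4² + 1² = 16 + 1 = 17
17 = (2,5)_6 → 2² + 5² = 4 + 25 = 29
29 = (4,5)_6 → 4² + 5² = 16 + 25 = 41
41 = (1,0,5)_6 → 1² + 0² + 5² = 1 + 0 + 25 = 26
26 = (4,2)_6 → 4² + 2² = 16 + 4 = 20
20 = (3,2)_6 → 3² + 2² = 9 + 4 = 13
13 = (2,1)_6 → 2² + 1² = 4 + 1 = 5
5 = (5)_6 → 5² = 25  — 25 repeats.
That took 9 steps.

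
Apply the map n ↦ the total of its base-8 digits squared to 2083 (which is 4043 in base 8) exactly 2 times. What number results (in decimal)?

26

2083 = (4,0,4,3)_8 → 4² + 0² + 4² + 3² = 16 + 0 + 16 + 9 = 41
41 = (5,1)_8 → 5² + 1² = 25 + 1 = 26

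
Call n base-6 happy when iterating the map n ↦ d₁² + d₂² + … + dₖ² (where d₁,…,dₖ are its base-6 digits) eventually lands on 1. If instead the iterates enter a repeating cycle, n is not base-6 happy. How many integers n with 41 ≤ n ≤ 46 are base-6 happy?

41: 41 → 26 → 20 → 13 → 5 → 25 → 17 → 29 → 41  (repeats 41)
42: 42 → 2 → 4 → 16 → 20 → 13 → 5 → 25 → 17 → 29 → 41 → 26 → 20  (repeats 20)
43: 43 → 3 → 9 → 10 → 17 → 29 → 41 → 26 → 20 → 13 → 5 → 25 → 17  (repeats 17)
44: 44 → 6 → 1  (reaches 1)
45: 45 → 11 → 26 → 20 → 13 → 5 → 25 → 17 → 29 → 41 → 26  (repeats 26)
46: 46 → 18 → 9 → 10 → 17 → 29 → 41 → 26 → 20 → 13 → 5 → 25 → 17  (repeats 17)
base-6 happy: 44

1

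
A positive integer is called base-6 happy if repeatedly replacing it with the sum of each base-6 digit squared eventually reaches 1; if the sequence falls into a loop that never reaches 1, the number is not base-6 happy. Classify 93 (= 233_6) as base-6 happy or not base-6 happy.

93 = (2,3,3)_6 → 2² + 3² + 3² = 22
22 = (3,4)_6 → 3² + 4² = 25
25 = (4,1)_6 → 4² + 1² = 17
17 = (2,5)_6 → 2² + 5² = 29
29 = (4,5)_6 → 4² + 5² = 41
41 = (1,0,5)_6 → 1² + 0² + 5² = 26
26 = (4,2)_6 → 4² + 2² = 20
20 = (3,2)_6 → 3² + 2² = 13
13 = (2,1)_6 → 2² + 1² = 5
5 = (5)_6 → 5² = 25  — 25 already seen; the sequence cycles without reaching 1.

not base-6 happy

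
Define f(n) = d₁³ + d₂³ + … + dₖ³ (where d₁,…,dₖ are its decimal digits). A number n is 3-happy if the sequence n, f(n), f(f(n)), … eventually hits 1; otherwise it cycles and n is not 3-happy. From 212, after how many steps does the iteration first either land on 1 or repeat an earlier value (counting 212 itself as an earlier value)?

10

212 → 2³ + 1³ + 2³ = 8 + 1 + 8 = 17
17 → 1³ + 7³ = 1 + 343 = 344
344 → 3³ + 4³ + 4³ = 27 + 64 + 64 = 155
155 → 1³ + 5³ + 5³ = 1 + 125 + 125 = 251
251 → 2³ + 5³ + 1³ = 8 + 125 + 1 = 134
134 → 1³ + 3³ + 4³ = 1 + 27 + 64 = 92
92 → 9³ + 2³ = 729 + 8 = 737
737 → 7³ + 3³ + 7³ = 343 + 27 + 343 = 713
713 → 7³ + 1³ + 3³ = 343 + 1 + 27 = 371
371 → 3³ + 7³ + 1³ = 27 + 343 + 1 = 371  — 371 repeats.
That took 10 steps.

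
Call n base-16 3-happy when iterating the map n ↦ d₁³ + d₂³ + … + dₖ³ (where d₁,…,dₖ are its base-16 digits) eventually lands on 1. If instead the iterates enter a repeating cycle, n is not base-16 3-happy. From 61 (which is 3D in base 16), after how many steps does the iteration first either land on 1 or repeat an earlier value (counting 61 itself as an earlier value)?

10

61 = (3,13)_16 → 3³ + 13³ = 27 + 2197 = 2224
2224 = (8,11,0)_16 → 8³ + 11³ + 0³ = 512 + 1331 + 0 = 1843
1843 = (7,3,3)_16 → 7³ + 3³ + 3³ = 343 + 27 + 27 = 397
397 = (1,8,13)_16 → 1³ + 8³ + 13³ = 1 + 512 + 2197 = 2710
2710 = (10,9,6)_16 → 10³ + 9³ + 6³ = 1000 + 729 + 216 = 1945
1945 = (7,9,9)_16 → 7³ + 9³ + 9³ = 343 + 729 + 729 = 1801
1801 = (7,0,9)_16 → 7³ + 0³ + 9³ = 343 + 0 + 729 = 1072
1072 = (4,3,0)_16 → 4³ + 3³ + 0³ = 64 + 27 + 0 = 91
91 = (5,11)_16 → 5³ + 11³ = 125 + 1331 = 1456
1456 = (5,11,0)_16 → 5³ + 11³ + 0³ = 125 + 1331 + 0 = 1456  — 1456 repeats.
That took 10 steps.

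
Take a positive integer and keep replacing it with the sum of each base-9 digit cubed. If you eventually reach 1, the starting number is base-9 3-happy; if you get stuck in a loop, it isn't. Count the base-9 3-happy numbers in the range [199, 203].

199: 199 → 73 → 513 → 243 → 27 → 27  — not base-9 3-happy
200: 200 → 80 → 1024 → 496 → 218 → 232 → 694 → 638 → 1198 → 470 → 476 → 980 → 540 → 432 → 152 → 856 → 128 → 134 → 638  — not base-9 3-happy
201: 201 → 99 → 9 → 1  — base-9 3-happy
202: 202 → 136 → 218 → 232 → 694 → 638 → 1198 → 470 → 476 → 980 → 540 → 432 → 152 → 856 → 128 → 134 → 638  — not base-9 3-happy
203: 203 → 197 → 547 → 775 → 127 → 127  — not base-9 3-happy
base-9 3-happy: 201

1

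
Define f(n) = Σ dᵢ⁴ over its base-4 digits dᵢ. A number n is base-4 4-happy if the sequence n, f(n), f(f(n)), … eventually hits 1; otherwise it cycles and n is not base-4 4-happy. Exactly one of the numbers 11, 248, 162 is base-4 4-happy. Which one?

11

11: 11 → 97 → 18 → 17 → 2 → 16 → 1  — reaches 1 (base-4 4-happy)
248: 248 → 178 → 113 → 83 → 83  — repeats 83 (not base-4 4-happy)
162: 162 → 48 → 81 → 3 → 81  — repeats 81 (not base-4 4-happy)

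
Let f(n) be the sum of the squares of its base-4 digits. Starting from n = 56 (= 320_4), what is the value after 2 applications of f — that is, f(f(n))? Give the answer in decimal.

56 = (3,2,0)_4 → 13
13 = (3,1)_4 → 10

10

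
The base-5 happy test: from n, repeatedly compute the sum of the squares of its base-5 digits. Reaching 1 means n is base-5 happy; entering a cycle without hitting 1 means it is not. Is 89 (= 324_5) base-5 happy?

89 = (3,2,4)_5 → 3² + 2² + 4² = 9 + 4 + 16 = 29
29 = (1,0,4)_5 → 1² + 0² + 4² = 1 + 0 + 16 = 17
17 = (3,2)_5 → 3² + 2² = 9 + 4 = 13
13 = (2,3)_5 → 2² + 3² = 4 + 9 = 13  — 13 already seen; the sequence cycles without reaching 1.

not base-5 happy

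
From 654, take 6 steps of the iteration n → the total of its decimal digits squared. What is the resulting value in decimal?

4

654 → 6² + 5² + 4² = 77
77 → 7² + 7² = 98
98 → 9² + 8² = 145
145 → 1² + 4² + 5² = 42
42 → 4² + 2² = 20
20 → 2² + 0² = 4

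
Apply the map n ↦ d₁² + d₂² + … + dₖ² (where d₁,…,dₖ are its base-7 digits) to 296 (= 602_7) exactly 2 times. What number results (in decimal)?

296 = (6,0,2)_7 → 40
40 = (5,5)_7 → 50

50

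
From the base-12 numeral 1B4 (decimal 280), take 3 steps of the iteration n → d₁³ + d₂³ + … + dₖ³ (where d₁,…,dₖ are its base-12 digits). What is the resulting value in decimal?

280 = (1,11,4)_12 → 1³ + 11³ + 4³ = 1 + 1331 + 64 = 1396
1396 = (9,8,4)_12 → 9³ + 8³ + 4³ = 729 + 512 + 64 = 1305
1305 = (9,0,9)_12 → 9³ + 0³ + 9³ = 729 + 0 + 729 = 1458

1458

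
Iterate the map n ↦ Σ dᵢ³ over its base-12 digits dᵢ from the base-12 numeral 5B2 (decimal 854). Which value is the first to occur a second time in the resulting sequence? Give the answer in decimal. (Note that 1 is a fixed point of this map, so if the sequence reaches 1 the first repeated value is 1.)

1464

854 = (5,11,2)_12 → 5³ + 11³ + 2³ = 125 + 1331 + 8 = 1464
1464 = (10,2,0)_12 → 10³ + 2³ + 0³ = 1000 + 8 + 0 = 1008
1008 = (7,0,0)_12 → 7³ + 0³ + 0³ = 343 + 0 + 0 = 343
343 = (2,4,7)_12 → 2³ + 4³ + 7³ = 8 + 64 + 343 = 415
415 = (2,10,7)_12 → 2³ + 10³ + 7³ = 8 + 1000 + 343 = 1351
1351 = (9,4,7)_12 → 9³ + 4³ + 7³ = 729 + 64 + 343 = 1136
1136 = (7,10,8)_12 → 7³ + 10³ + 8³ = 343 + 1000 + 512 = 1855
1855 = (1,0,10,7)_12 → 1³ + 0³ + 10³ + 7³ = 1 + 0 + 1000 + 343 = 1344
1344 = (9,4,0)_12 → 9³ + 4³ + 0³ = 729 + 64 + 0 = 793
793 = (5,6,1)_12 → 5³ + 6³ + 1³ = 125 + 216 + 1 = 342
342 = (2,4,6)_12 → 2³ + 4³ + 6³ = 8 + 64 + 216 = 288
288 = (2,0,0)_12 → 2³ + 0³ + 0³ = 8 + 0 + 0 = 8
8 = (8)_12 → 8³ = 512
512 = (3,6,8)_12 → 3³ + 6³ + 8³ = 27 + 216 + 512 = 755
755 = (5,2,11)_12 → 5³ + 2³ + 11³ = 125 + 8 + 1331 = 1464  — 1464 already appeared earlier.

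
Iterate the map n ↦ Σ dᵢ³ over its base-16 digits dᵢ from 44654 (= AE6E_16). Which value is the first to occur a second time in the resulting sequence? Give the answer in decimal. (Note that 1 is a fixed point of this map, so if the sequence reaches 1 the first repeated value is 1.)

44654 = (10,14,6,14)_16 → 10³ + 14³ + 6³ + 14³ = 6704
6704 = (1,10,3,0)_16 → 1³ + 10³ + 3³ + 0³ = 1028
1028 = (4,0,4)_16 → 4³ + 0³ + 4³ = 128
128 = (8,0)_16 → 8³ + 0³ = 512
512 = (2,0,0)_16 → 2³ + 0³ + 0³ = 8
8 = (8)_16 → 8³ = 512  — 512 already appeared earlier.

512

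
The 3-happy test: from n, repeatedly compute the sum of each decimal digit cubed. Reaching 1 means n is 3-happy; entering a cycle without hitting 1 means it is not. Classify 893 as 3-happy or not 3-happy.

893 → 8³ + 9³ + 3³ = 512 + 729 + 27 = 1268
1268 → 1³ + 2³ + 6³ + 8³ = 1 + 8 + 216 + 512 = 737
737 → 7³ + 3³ + 7³ = 343 + 27 + 343 = 713
713 → 7³ + 1³ + 3³ = 343 + 1 + 27 = 371
371 → 3³ + 7³ + 1³ = 27 + 343 + 1 = 371  — 371 already seen; the sequence cycles without reaching 1.

not 3-happy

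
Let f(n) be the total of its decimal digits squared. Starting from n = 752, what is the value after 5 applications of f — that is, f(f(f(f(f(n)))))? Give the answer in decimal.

4

752 → 7² + 5² + 2² = 49 + 25 + 4 = 78
78 → 7² + 8² = 49 + 64 = 113
113 → 1² + 1² + 3² = 1 + 1 + 9 = 11
11 → 1² + 1² = 1 + 1 = 2
2 → 2² = 4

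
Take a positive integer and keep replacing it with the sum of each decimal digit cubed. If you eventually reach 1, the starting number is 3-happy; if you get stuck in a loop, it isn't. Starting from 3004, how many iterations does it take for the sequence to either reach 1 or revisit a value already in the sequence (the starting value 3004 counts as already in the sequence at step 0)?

4

3004 → 91
91 → 730
730 → 370
370 → 370  — 370 repeats.
That took 4 steps.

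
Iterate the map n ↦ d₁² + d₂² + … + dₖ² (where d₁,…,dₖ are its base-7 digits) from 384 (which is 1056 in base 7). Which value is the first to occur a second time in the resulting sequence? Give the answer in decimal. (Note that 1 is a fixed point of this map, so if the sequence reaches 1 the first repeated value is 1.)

10

384 = (1,0,5,6)_7 → 1² + 0² + 5² + 6² = 1 + 0 + 25 + 36 = 62
62 = (1,1,6)_7 → 1² + 1² + 6² = 1 + 1 + 36 = 38
38 = (5,3)_7 → 5² + 3² = 25 + 9 = 34
34 = (4,6)_7 → 4² + 6² = 16 + 36 = 52
52 = (1,0,3)_7 → 1² + 0² + 3² = 1 + 0 + 9 = 10
10 = (1,3)_7 → 1² + 3² = 1 + 9 = 10  — 10 already appeared earlier.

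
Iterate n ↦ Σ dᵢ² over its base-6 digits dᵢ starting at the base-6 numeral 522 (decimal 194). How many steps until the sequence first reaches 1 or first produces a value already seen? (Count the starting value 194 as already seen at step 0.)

194 = (5,2,2)_6 → 5² + 2² + 2² = 33
33 = (5,3)_6 → 5² + 3² = 34
34 = (5,4)_6 → 5² + 4² = 41
41 = (1,0,5)_6 → 1² + 0² + 5² = 26
26 = (4,2)_6 → 4² + 2² = 20
20 = (3,2)_6 → 3² + 2² = 13
13 = (2,1)_6 → 2² + 1² = 5
5 = (5)_6 → 5² = 25
25 = (4,1)_6 → 4² + 1² = 17
17 = (2,5)_6 → 2² + 5² = 29
29 = (4,5)_6 → 4² + 5² = 41  — 41 repeats.
That took 11 steps.

11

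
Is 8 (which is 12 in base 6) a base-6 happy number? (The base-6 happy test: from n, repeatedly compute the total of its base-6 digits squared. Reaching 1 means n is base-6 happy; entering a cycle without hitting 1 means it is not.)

not base-6 happy

8 = (1,2)_6 → 1² + 2² = 1 + 4 = 5
5 = (5)_6 → 5² = 25
25 = (4,1)_6 → 4² + 1² = 16 + 1 = 17
17 = (2,5)_6 → 2² + 5² = 4 + 25 = 29
29 = (4,5)_6 → 4² + 5² = 16 + 25 = 41
41 = (1,0,5)_6 → 1² + 0² + 5² = 1 + 0 + 25 = 26
26 = (4,2)_6 → 4² + 2² = 16 + 4 = 20
20 = (3,2)_6 → 3² + 2² = 9 + 4 = 13
13 = (2,1)_6 → 2² + 1² = 4 + 1 = 5  — 5 already seen; the sequence cycles without reaching 1.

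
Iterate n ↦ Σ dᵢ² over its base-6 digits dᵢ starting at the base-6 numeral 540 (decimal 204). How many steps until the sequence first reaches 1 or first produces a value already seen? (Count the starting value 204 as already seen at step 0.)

9

204 = (5,4,0)_6 → 5² + 4² + 0² = 41
41 = (1,0,5)_6 → 1² + 0² + 5² = 26
26 = (4,2)_6 → 4² + 2² = 20
20 = (3,2)_6 → 3² + 2² = 13
13 = (2,1)_6 → 2² + 1² = 5
5 = (5)_6 → 5² = 25
25 = (4,1)_6 → 4² + 1² = 17
17 = (2,5)_6 → 2² + 5² = 29
29 = (4,5)_6 → 4² + 5² = 41  — 41 repeats.
That took 9 steps.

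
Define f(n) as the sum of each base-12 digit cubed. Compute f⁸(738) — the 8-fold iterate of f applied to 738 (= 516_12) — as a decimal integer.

343

738 = (5,1,6)_12 → 5³ + 1³ + 6³ = 125 + 1 + 216 = 342
342 = (2,4,6)_12 → 2³ + 4³ + 6³ = 8 + 64 + 216 = 288
288 = (2,0,0)_12 → 2³ + 0³ + 0³ = 8 + 0 + 0 = 8
8 = (8)_12 → 8³ = 512
512 = (3,6,8)_12 → 3³ + 6³ + 8³ = 27 + 216 + 512 = 755
755 = (5,2,11)_12 → 5³ + 2³ + 11³ = 125 + 8 + 1331 = 1464
1464 = (10,2,0)_12 → 10³ + 2³ + 0³ = 1000 + 8 + 0 = 1008
1008 = (7,0,0)_12 → 7³ + 0³ + 0³ = 343 + 0 + 0 = 343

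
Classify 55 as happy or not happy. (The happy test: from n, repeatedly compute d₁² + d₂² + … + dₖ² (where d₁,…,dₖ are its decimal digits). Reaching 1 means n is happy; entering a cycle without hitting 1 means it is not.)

not happy

55 → 5² + 5² = 25 + 25 = 50
50 → 5² + 0² = 25 + 0 = 25
25 → 2² + 5² = 4 + 25 = 29
29 → 2² + 9² = 4 + 81 = 85
85 → 8² + 5² = 64 + 25 = 89
89 → 8² + 9² = 64 + 81 = 145
145 → 1² + 4² + 5² = 1 + 16 + 25 = 42
42 → 4² + 2² = 16 + 4 = 20
20 → 2² + 0² = 4 + 0 = 4
4 → 4² = 16
16 → 1² + 6² = 1 + 36 = 37
37 → 3² + 7² = 9 + 49 = 58
58 → 5² + 8² = 25 + 64 = 89  — 89 already seen; the sequence cycles without reaching 1.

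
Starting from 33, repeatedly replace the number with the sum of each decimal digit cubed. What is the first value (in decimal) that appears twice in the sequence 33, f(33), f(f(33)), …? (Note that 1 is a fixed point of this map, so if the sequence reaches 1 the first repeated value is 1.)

33 → 3³ + 3³ = 54
54 → 5³ + 4³ = 189
189 → 1³ + 8³ + 9³ = 1242
1242 → 1³ + 2³ + 4³ + 2³ = 81
81 → 8³ + 1³ = 513
513 → 5³ + 1³ + 3³ = 153
153 → 1³ + 5³ + 3³ = 153  — 153 already appeared earlier.

153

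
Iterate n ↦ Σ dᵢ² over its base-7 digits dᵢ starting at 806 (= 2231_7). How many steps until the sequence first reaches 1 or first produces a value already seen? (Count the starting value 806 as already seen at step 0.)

806 = (2,2,3,1)_7 → 2² + 2² + 3² + 1² = 18
18 = (2,4)_7 → 2² + 4² = 20
20 = (2,6)_7 → 2² + 6² = 40
40 = (5,5)_7 → 5² + 5² = 50
50 = (1,0,1)_7 → 1² + 0² + 1² = 2
2 = (2)_7 → 2² = 4
4 = (4)_7 → 4² = 16
16 = (2,2)_7 → 2² + 2² = 8
8 = (1,1)_7 → 1² + 1² = 2  — 2 repeats.
That took 9 steps.

9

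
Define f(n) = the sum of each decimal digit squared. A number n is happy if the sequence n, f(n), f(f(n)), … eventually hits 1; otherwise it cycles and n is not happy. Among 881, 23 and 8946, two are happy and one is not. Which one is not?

881: 881 → 129 → 86 → 100 → 1  — reaches 1 (happy)
23: 23 → 13 → 10 → 1  — reaches 1 (happy)
8946: 8946 → 197 → 131 → 11 → 2 → 4 → 16 → 37 → 58 → 89 → 145 → 42 → 20 → 4  — repeats 4 (not happy)

8946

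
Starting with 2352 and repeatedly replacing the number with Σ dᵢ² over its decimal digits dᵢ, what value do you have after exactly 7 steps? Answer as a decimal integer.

89

2352 → 2² + 3² + 5² + 2² = 42
42 → 4² + 2² = 20
20 → 2² + 0² = 4
4 → 4² = 16
16 → 1² + 6² = 37
37 → 3² + 7² = 58
58 → 5² + 8² = 89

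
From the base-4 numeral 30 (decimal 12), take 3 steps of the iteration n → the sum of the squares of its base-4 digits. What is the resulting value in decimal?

2

12 = (3,0)_4 → 3² + 0² = 9
9 = (2,1)_4 → 2² + 1² = 5
5 = (1,1)_4 → 1² + 1² = 2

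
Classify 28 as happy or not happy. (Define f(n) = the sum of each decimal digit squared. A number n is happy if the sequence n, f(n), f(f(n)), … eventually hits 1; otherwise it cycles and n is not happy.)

28 → 2² + 8² = 4 + 64 = 68
68 → 6² + 8² = 36 + 64 = 100
100 → 1² + 0² + 0² = 1 + 0 + 0 = 1  — reached 1.

happy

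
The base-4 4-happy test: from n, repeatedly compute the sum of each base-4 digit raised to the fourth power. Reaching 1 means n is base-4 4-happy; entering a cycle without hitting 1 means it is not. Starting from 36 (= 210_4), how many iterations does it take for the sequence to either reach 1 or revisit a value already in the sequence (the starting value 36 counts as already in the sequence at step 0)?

4

36 = (2,1,0)_4 → 2⁴ + 1⁴ + 0⁴ = 17
17 = (1,0,1)_4 → 1⁴ + 0⁴ + 1⁴ = 2
2 = (2)_4 → 2⁴ = 16
16 = (1,0,0)_4 → 1⁴ + 0⁴ + 0⁴ = 1  — reached 1.
That took 4 steps.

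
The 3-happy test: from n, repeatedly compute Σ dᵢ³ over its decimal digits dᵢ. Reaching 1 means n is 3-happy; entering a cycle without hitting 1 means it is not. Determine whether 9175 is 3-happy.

9175 → 1198
1198 → 1243
1243 → 100
100 → 1  — reached 1.

3-happy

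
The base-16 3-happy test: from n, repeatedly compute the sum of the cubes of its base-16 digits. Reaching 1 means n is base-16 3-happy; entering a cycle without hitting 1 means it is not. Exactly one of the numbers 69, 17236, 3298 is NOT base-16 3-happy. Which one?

69

69: 69 → 189 → 3528 → 4437 → 252 → 5103 → 6147 → 540 → 1737 → 2673 → 1344 → 189  — repeats 189 (not base-16 3-happy)
17236: 17236 → 280 → 514 → 16 → 1  — reaches 1 (base-16 3-happy)
3298: 3298 → 4480 → 514 → 16 → 1  — reaches 1 (base-16 3-happy)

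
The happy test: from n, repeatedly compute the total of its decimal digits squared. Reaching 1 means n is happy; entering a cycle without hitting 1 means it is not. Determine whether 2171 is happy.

2171 → 2² + 1² + 7² + 1² = 55
55 → 5² + 5² = 50
50 → 5² + 0² = 25
25 → 2² + 5² = 29
29 → 2² + 9² = 85
85 → 8² + 5² = 89
89 → 8² + 9² = 145
145 → 1² + 4² + 5² = 42
42 → 4² + 2² = 20
20 → 2² + 0² = 4
4 → 4² = 16
16 → 1² + 6² = 37
37 → 3² + 7² = 58
58 → 5² + 8² = 89  — 89 already seen; the sequence cycles without reaching 1.

not happy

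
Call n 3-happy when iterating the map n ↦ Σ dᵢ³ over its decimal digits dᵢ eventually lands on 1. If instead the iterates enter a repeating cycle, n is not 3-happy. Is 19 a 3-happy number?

19 → 730
730 → 370
370 → 370  — 370 already seen; the sequence cycles without reaching 1.

not 3-happy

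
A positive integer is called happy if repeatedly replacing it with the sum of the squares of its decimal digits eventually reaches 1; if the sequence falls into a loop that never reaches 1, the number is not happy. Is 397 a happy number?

397 → 3² + 9² + 7² = 139
139 → 1² + 3² + 9² = 91
91 → 9² + 1² = 82
82 → 8² + 2² = 68
68 → 6² + 8² = 100
100 → 1² + 0² + 0² = 1  — reached 1.

happy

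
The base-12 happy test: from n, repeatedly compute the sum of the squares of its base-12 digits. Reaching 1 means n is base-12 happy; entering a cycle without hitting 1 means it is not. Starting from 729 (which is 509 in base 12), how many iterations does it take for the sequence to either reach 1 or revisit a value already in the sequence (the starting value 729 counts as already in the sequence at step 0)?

12

729 = (5,0,9)_12 → 5² + 0² + 9² = 25 + 0 + 81 = 106
106 = (8,10)_12 → 8² + 10² = 64 + 100 = 164
164 = (1,1,8)_12 → 1² + 1² + 8² = 1 + 1 + 64 = 66
66 = (5,6)_12 → 5² + 6² = 25 + 36 = 61
61 = (5,1)_12 → 5² + 1² = 25 + 1 = 26
26 = (2,2)_12 → 2² + 2² = 4 + 4 = 8
8 = (8)_12 → 8² = 64
64 = (5,4)_12 → 5² + 4² = 25 + 16 = 41
41 = (3,5)_12 → 3² + 5² = 9 + 25 = 34
34 = (2,10)_12 → 2² + 10² = 4 + 100 = 104
104 = (8,8)_12 → 8² + 8² = 64 + 64 = 128
128 = (10,8)_12 → 10² + 8² = 100 + 64 = 164  — 164 repeats.
That took 12 steps.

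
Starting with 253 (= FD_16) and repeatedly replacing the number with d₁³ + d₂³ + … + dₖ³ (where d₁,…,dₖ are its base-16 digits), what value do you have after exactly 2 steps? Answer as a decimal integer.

253 = (15,13)_16 → 5572
5572 = (1,5,12,4)_16 → 1918

1918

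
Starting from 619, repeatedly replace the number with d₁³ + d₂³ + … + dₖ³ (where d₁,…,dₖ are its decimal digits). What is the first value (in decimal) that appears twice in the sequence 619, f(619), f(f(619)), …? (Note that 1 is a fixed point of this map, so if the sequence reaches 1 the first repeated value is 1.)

619 → 6³ + 1³ + 9³ = 946
946 → 9³ + 4³ + 6³ = 1009
1009 → 1³ + 0³ + 0³ + 9³ = 730
730 → 7³ + 3³ + 0³ = 370
370 → 3³ + 7³ + 0³ = 370  — 370 already appeared earlier.

370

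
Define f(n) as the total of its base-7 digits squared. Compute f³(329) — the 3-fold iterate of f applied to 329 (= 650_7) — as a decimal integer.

329 = (6,5,0)_7 → 6² + 5² + 0² = 61
61 = (1,1,5)_7 → 1² + 1² + 5² = 27
27 = (3,6)_7 → 3² + 6² = 45

45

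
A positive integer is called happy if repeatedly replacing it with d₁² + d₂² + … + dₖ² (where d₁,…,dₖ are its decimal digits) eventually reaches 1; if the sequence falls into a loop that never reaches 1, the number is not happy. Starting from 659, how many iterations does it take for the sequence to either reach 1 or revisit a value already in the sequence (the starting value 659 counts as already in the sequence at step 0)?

15

659 → 6² + 5² + 9² = 142
142 → 1² + 4² + 2² = 21
21 → 2² + 1² = 5
5 → 5² = 25
25 → 2² + 5² = 29
29 → 2² + 9² = 85
85 → 8² + 5² = 89
89 → 8² + 9² = 145
145 → 1² + 4² + 5² = 42
42 → 4² + 2² = 20
20 → 2² + 0² = 4
4 → 4² = 16
16 → 1² + 6² = 37
37 → 3² + 7² = 58
58 → 5² + 8² = 89  — 89 repeats.
That took 15 steps.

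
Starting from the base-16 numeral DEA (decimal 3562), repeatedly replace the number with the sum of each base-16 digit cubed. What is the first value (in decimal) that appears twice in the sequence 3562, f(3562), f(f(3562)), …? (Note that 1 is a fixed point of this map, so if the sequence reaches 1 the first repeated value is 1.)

1456

3562 = (13,14,10)_16 → 13³ + 14³ + 10³ = 5941
5941 = (1,7,3,5)_16 → 1³ + 7³ + 3³ + 5³ = 496
496 = (1,15,0)_16 → 1³ + 15³ + 0³ = 3376
3376 = (13,3,0)_16 → 13³ + 3³ + 0³ = 2224
2224 = (8,11,0)_16 → 8³ + 11³ + 0³ = 1843
1843 = (7,3,3)_16 → 7³ + 3³ + 3³ = 397
397 = (1,8,13)_16 → 1³ + 8³ + 13³ = 2710
2710 = (10,9,6)_16 → 10³ + 9³ + 6³ = 1945
1945 = (7,9,9)_16 → 7³ + 9³ + 9³ = 1801
1801 = (7,0,9)_16 → 7³ + 0³ + 9³ = 1072
1072 = (4,3,0)_16 → 4³ + 3³ + 0³ = 91
91 = (5,11)_16 → 5³ + 11³ = 1456
1456 = (5,11,0)_16 → 5³ + 11³ + 0³ = 1456  — 1456 already appeared earlier.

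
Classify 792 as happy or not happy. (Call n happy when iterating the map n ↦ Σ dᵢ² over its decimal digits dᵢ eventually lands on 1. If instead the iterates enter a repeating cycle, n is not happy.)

not happy

792 → 7² + 9² + 2² = 49 + 81 + 4 = 134
134 → 1² + 3² + 4² = 1 + 9 + 16 = 26
26 → 2² + 6² = 4 + 36 = 40
40 → 4² + 0² = 16 + 0 = 16
16 → 1² + 6² = 1 + 36 = 37
37 → 3² + 7² = 9 + 49 = 58
58 → 5² + 8² = 25 + 64 = 89
89 → 8² + 9² = 64 + 81 = 145
145 → 1² + 4² + 5² = 1 + 16 + 25 = 42
42 → 4² + 2² = 16 + 4 = 20
20 → 2² + 0² = 4 + 0 = 4
4 → 4² = 16  — 16 already seen; the sequence cycles without reaching 1.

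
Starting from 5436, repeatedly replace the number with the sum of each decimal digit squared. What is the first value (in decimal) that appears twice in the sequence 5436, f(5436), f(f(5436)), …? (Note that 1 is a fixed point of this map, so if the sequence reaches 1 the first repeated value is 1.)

1

5436 → 5² + 4² + 3² + 6² = 25 + 16 + 9 + 36 = 86
86 → 8² + 6² = 64 + 36 = 100
100 → 1² + 0² + 0² = 1 + 0 + 0 = 1  — reached the fixed point 1.
1 → 1, so 1 is the first repeated value.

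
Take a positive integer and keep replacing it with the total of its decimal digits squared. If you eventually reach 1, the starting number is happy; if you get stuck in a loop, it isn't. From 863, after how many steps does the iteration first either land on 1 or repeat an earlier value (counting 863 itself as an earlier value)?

5

863 → 109
109 → 82
82 → 68
68 → 100
100 → 1  — reached 1.
That took 5 steps.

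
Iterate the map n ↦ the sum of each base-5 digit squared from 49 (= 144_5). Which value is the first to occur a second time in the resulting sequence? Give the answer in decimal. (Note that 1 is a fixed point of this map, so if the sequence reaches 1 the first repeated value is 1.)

1

49 = (1,4,4)_5 → 33
33 = (1,1,3)_5 → 11
11 = (2,1)_5 → 5
5 = (1,0)_5 → 1  — reached the fixed point 1.
1 → 1, so 1 is the first repeated value.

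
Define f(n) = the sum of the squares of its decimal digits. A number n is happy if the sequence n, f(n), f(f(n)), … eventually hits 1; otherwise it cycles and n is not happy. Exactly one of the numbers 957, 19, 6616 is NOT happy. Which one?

957: 957 → 155 → 51 → 26 → 40 → 16 → 37 → 58 → 89 → 145 → 42 → 20 → 4 → 16  — repeats 16 (not happy)
19: 19 → 82 → 68 → 100 → 1  — reaches 1 (happy)
6616: 6616 → 109 → 82 → 68 → 100 → 1  — reaches 1 (happy)

957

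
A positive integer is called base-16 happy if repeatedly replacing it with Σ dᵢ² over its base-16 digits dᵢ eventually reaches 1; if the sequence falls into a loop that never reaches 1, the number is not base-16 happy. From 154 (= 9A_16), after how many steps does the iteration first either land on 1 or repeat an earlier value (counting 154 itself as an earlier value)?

7

154 = (9,10)_16 → 9² + 10² = 81 + 100 = 181
181 = (11,5)_16 → 11² + 5² = 121 + 25 = 146
146 = (9,2)_16 → 9² + 2² = 81 + 4 = 85
85 = (5,5)_16 → 5² + 5² = 25 + 25 = 50
50 = (3,2)_16 → 3² + 2² = 9 + 4 = 13
13 = (13)_16 → 13² = 169
169 = (10,9)_16 → 10² + 9² = 100 + 81 = 181  — 181 repeats.
That took 7 steps.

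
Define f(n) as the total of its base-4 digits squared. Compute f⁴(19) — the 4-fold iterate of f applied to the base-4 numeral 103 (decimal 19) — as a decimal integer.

19 = (1,0,3)_4 → 1² + 0² + 3² = 10
10 = (2,2)_4 → 2² + 2² = 8
8 = (2,0)_4 → 2² + 0² = 4
4 = (1,0)_4 → 1² + 0² = 1

1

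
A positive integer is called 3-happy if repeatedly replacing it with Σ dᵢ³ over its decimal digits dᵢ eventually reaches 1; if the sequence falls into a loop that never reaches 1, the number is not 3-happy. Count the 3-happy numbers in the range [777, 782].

1

777: 777 → 1029 → 738 → 882 → 1032 → 36 → 243 → 99 → 1458 → 702 → 351 → 153 → 153  (repeats 153)
778: 778 → 1198 → 1243 → 100 → 1  (reaches 1)
779: 779 → 1415 → 191 → 731 → 371 → 371  (repeats 371)
780: 780 → 855 → 762 → 567 → 684 → 792 → 1080 → 513 → 153 → 153  (repeats 153)
781: 781 → 856 → 853 → 664 → 496 → 1009 → 730 → 370 → 370  (repeats 370)
782: 782 → 863 → 755 → 593 → 881 → 1025 → 134 → 92 → 737 → 713 → 371 → 371  (repeats 371)
3-happy: 778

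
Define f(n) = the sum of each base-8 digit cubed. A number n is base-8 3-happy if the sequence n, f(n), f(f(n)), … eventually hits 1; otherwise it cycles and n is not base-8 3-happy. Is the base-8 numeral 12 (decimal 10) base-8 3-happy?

base-8 3-happy

10 = (1,2)_8 → 1³ + 2³ = 9
9 = (1,1)_8 → 1³ + 1³ = 2
2 = (2)_8 → 2³ = 8
8 = (1,0)_8 → 1³ + 0³ = 1  — reached 1.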